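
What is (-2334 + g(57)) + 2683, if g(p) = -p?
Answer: 292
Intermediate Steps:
(-2334 + g(57)) + 2683 = (-2334 - 1*57) + 2683 = (-2334 - 57) + 2683 = -2391 + 2683 = 292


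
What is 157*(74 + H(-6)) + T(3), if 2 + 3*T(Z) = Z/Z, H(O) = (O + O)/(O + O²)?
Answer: 173323/15 ≈ 11555.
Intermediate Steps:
H(O) = 2*O/(O + O²) (H(O) = (2*O)/(O + O²) = 2*O/(O + O²))
T(Z) = -⅓ (T(Z) = -⅔ + (Z/Z)/3 = -⅔ + (⅓)*1 = -⅔ + ⅓ = -⅓)
157*(74 + H(-6)) + T(3) = 157*(74 + 2/(1 - 6)) - ⅓ = 157*(74 + 2/(-5)) - ⅓ = 157*(74 + 2*(-⅕)) - ⅓ = 157*(74 - ⅖) - ⅓ = 157*(368/5) - ⅓ = 57776/5 - ⅓ = 173323/15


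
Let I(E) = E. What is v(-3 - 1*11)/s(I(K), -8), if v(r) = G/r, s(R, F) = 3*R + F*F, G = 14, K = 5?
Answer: -1/79 ≈ -0.012658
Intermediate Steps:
s(R, F) = F**2 + 3*R (s(R, F) = 3*R + F**2 = F**2 + 3*R)
v(r) = 14/r
v(-3 - 1*11)/s(I(K), -8) = (14/(-3 - 1*11))/((-8)**2 + 3*5) = (14/(-3 - 11))/(64 + 15) = (14/(-14))/79 = (14*(-1/14))*(1/79) = -1*1/79 = -1/79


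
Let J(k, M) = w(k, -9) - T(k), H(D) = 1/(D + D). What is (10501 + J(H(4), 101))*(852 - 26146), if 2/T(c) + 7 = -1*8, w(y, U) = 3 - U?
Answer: -3988787918/15 ≈ -2.6592e+8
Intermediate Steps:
T(c) = -2/15 (T(c) = 2/(-7 - 1*8) = 2/(-7 - 8) = 2/(-15) = 2*(-1/15) = -2/15)
H(D) = 1/(2*D)
J(k, M) = 182/15 (J(k, M) = (3 - 1*(-9)) - 1*(-2/15) = (3 + 9) + 2/15 = 12 + 2/15 = 182/15)
(10501 + J(H(4), 101))*(852 - 26146) = (10501 + 182/15)*(852 - 26146) = (157697/15)*(-25294) = -3988787918/15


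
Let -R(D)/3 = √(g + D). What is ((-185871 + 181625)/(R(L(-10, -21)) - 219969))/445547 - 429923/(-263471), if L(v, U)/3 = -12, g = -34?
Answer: 79217534153516585725/48547117476429356551 - 4246*I*√70/7186132749261759 ≈ 1.6318 - 4.9435e-12*I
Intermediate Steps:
L(v, U) = -36 (L(v, U) = 3*(-12) = -36)
R(D) = -3*√(-34 + D)
((-185871 + 181625)/(R(L(-10, -21)) - 219969))/445547 - 429923/(-263471) = ((-185871 + 181625)/(-3*√(-34 - 36) - 219969))/445547 - 429923/(-263471) = -4246/(-3*I*√70 - 219969)*(1/445547) - 429923*(-1/263471) = -4246/(-3*I*√70 - 219969)*(1/445547) + 33071/20267 = -4246/(-219969 - 3*I*√70)*(1/445547) + 33071/20267 = -4246/(445547*(-219969 - 3*I*√70)) + 33071/20267 = 33071/20267 - 4246/(445547*(-219969 - 3*I*√70))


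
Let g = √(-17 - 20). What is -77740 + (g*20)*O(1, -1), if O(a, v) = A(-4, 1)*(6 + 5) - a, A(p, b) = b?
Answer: -77740 + 200*I*√37 ≈ -77740.0 + 1216.6*I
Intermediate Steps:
O(a, v) = 11 - a (O(a, v) = 1*(6 + 5) - a = 1*11 - a = 11 - a)
g = I*√37 (g = √(-37) = I*√37 ≈ 6.0828*I)
-77740 + (g*20)*O(1, -1) = -77740 + ((I*√37)*20)*(11 - 1*1) = -77740 + (20*I*√37)*(11 - 1) = -77740 + (20*I*√37)*10 = -77740 + 200*I*√37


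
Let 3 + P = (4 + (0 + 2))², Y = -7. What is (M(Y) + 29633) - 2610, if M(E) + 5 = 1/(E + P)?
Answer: 702469/26 ≈ 27018.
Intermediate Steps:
P = 33 (P = -3 + (4 + (0 + 2))² = -3 + (4 + 2)² = -3 + 6² = -3 + 36 = 33)
M(E) = -5 + 1/(33 + E) (M(E) = -5 + 1/(E + 33) = -5 + 1/(33 + E))
(M(Y) + 29633) - 2610 = ((-164 - 5*(-7))/(33 - 7) + 29633) - 2610 = ((-164 + 35)/26 + 29633) - 2610 = ((1/26)*(-129) + 29633) - 2610 = (-129/26 + 29633) - 2610 = 770329/26 - 2610 = 702469/26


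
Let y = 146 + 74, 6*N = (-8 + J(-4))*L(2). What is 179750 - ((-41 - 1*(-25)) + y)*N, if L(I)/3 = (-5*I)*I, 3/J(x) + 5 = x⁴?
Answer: 41027050/251 ≈ 1.6345e+5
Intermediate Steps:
J(x) = 3/(-5 + x⁴)
L(I) = -15*I² (L(I) = 3*((-5*I)*I) = 3*(-5*I²) = -15*I²)
N = 20050/251 (N = ((-8 + 3/(-5 + (-4)⁴))*(-15*2²))/6 = ((-8 + 3/(-5 + 256))*(-15*4))/6 = ((-8 + 3/251)*(-60))/6 = (-2005/251*(-60))/6 = (⅙)*(120300/251) = 20050/251 ≈ 79.880)
y = 220
179750 - ((-41 - 1*(-25)) + y)*N = 179750 - ((-41 - 1*(-25)) + 220)*20050/251 = 179750 - ((-41 + 25) + 220)*20050/251 = 179750 - (-16 + 220)*20050/251 = 179750 - 204*20050/251 = 179750 - 1*4090200/251 = 179750 - 4090200/251 = 41027050/251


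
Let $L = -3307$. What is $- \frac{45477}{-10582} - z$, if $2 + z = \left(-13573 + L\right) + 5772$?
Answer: $\frac{117611497}{10582} \approx 11114.0$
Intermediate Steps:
$z = -11110$ ($z = -2 + \left(\left(-13573 - 3307\right) + 5772\right) = -2 + \left(-16880 + 5772\right) = -2 - 11108 = -11110$)
$- \frac{45477}{-10582} - z = - \frac{45477}{-10582} - -11110 = \left(-45477\right) \left(- \frac{1}{10582}\right) + 11110 = \frac{45477}{10582} + 11110 = \frac{117611497}{10582}$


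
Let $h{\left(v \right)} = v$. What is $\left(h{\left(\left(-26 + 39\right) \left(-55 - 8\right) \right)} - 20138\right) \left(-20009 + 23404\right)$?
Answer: $-71149015$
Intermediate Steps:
$\left(h{\left(\left(-26 + 39\right) \left(-55 - 8\right) \right)} - 20138\right) \left(-20009 + 23404\right) = \left(\left(-26 + 39\right) \left(-55 - 8\right) - 20138\right) \left(-20009 + 23404\right) = \left(13 \left(-63\right) - 20138\right) 3395 = \left(-819 - 20138\right) 3395 = \left(-20957\right) 3395 = -71149015$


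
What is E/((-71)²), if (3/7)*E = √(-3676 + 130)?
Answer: 7*I*√394/5041 ≈ 0.027563*I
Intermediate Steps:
E = 7*I*√394 (E = 7*√(-3676 + 130)/3 = 7*√(-3546)/3 = 7*(3*I*√394)/3 = 7*I*√394 ≈ 138.95*I)
E/((-71)²) = (7*I*√394)/((-71)²) = (7*I*√394)/5041 = (7*I*√394)*(1/5041) = 7*I*√394/5041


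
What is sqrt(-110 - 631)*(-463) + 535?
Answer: 535 - 463*I*sqrt(741) ≈ 535.0 - 12603.0*I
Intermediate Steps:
sqrt(-110 - 631)*(-463) + 535 = sqrt(-741)*(-463) + 535 = (I*sqrt(741))*(-463) + 535 = -463*I*sqrt(741) + 535 = 535 - 463*I*sqrt(741)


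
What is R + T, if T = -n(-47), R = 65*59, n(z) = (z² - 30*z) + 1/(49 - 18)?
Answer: 6695/31 ≈ 215.97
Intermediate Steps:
n(z) = 1/31 + z² - 30*z (n(z) = (z² - 30*z) + 1/31 = 1/31 + z² - 30*z)
R = 3835
T = -112190/31 (T = -(1/31 + (-47)² - 30*(-47)) = -(1/31 + 2209 + 1410) = -1*112190/31 = -112190/31 ≈ -3619.0)
R + T = 3835 - 112190/31 = 6695/31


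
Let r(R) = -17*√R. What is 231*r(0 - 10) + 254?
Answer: 254 - 3927*I*√10 ≈ 254.0 - 12418.0*I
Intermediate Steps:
231*r(0 - 10) + 254 = 231*(-17*√(0 - 10)) + 254 = 231*(-17*I*√10) + 254 = -3927*I*√10 + 254 = 254 - 3927*I*√10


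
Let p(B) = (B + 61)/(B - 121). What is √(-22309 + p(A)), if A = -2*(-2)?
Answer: I*√200786/3 ≈ 149.36*I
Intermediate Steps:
A = 4
p(B) = (61 + B)/(-121 + B)
√(-22309 + p(A)) = √(-22309 + (61 + 4)/(-121 + 4)) = √(-22309 + 65/(-117)) = √(-22309 - 1/117*65) = √(-22309 - 5/9) = √(-200786/9) = I*√200786/3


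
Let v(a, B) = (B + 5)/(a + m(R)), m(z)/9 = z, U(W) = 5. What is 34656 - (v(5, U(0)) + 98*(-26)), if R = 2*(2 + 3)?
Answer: 706874/19 ≈ 37204.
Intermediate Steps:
R = 10 (R = 2*5 = 10)
m(z) = 9*z
v(a, B) = (5 + B)/(90 + a) (v(a, B) = (B + 5)/(a + 9*10) = (5 + B)/(a + 90) = (5 + B)/(90 + a))
34656 - (v(5, U(0)) + 98*(-26)) = 34656 - ((5 + 5)/(90 + 5) + 98*(-26)) = 34656 - (10/95 - 2548) = 34656 - ((1/95)*10 - 2548) = 34656 - (2/19 - 2548) = 34656 - 1*(-48410/19) = 34656 + 48410/19 = 706874/19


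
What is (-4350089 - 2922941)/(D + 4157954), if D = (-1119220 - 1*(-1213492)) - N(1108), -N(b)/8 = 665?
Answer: -3636515/2128773 ≈ -1.7083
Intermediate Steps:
N(b) = -5320 (N(b) = -8*665 = -5320)
D = 99592 (D = (-1119220 - 1*(-1213492)) - 1*(-5320) = (-1119220 + 1213492) + 5320 = 94272 + 5320 = 99592)
(-4350089 - 2922941)/(D + 4157954) = (-4350089 - 2922941)/(99592 + 4157954) = -7273030/4257546 = -7273030*1/4257546 = -3636515/2128773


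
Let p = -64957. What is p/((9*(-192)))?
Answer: 64957/1728 ≈ 37.591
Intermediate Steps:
p/((9*(-192))) = -64957/(9*(-192)) = -64957/(-1728) = -64957*(-1/1728) = 64957/1728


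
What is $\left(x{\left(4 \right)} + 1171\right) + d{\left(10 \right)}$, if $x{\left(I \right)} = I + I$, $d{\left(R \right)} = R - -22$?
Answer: $1211$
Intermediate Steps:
$d{\left(R \right)} = 22 + R$ ($d{\left(R \right)} = R + 22 = 22 + R$)
$x{\left(I \right)} = 2 I$
$\left(x{\left(4 \right)} + 1171\right) + d{\left(10 \right)} = \left(2 \cdot 4 + 1171\right) + \left(22 + 10\right) = \left(8 + 1171\right) + 32 = 1179 + 32 = 1211$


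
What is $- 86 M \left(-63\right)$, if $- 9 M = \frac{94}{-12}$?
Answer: $\frac{14147}{3} \approx 4715.7$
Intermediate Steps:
$M = \frac{47}{54}$ ($M = - \frac{94 \frac{1}{-12}}{9} = - \frac{94 \left(- \frac{1}{12}\right)}{9} = \left(- \frac{1}{9}\right) \left(- \frac{47}{6}\right) = \frac{47}{54} \approx 0.87037$)
$- 86 M \left(-63\right) = \left(-86\right) \frac{47}{54} \left(-63\right) = \left(- \frac{2021}{27}\right) \left(-63\right) = \frac{14147}{3}$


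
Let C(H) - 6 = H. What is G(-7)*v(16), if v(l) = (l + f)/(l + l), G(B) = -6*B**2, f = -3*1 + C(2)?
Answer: -3087/16 ≈ -192.94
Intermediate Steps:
C(H) = 6 + H
f = 5 (f = -3*1 + (6 + 2) = -3 + 8 = 5)
v(l) = (5 + l)/(2*l) (v(l) = (l + 5)/(l + l) = (5 + l)/((2*l)) = (5 + l)*(1/(2*l)) = (5 + l)/(2*l))
G(-7)*v(16) = (-6*(-7)**2)*((1/2)*(5 + 16)/16) = (-6*49)*((1/2)*(1/16)*21) = -294*21/32 = -3087/16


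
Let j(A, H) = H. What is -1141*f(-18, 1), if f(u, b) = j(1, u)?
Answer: 20538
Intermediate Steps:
f(u, b) = u
-1141*f(-18, 1) = -1141*(-18) = 20538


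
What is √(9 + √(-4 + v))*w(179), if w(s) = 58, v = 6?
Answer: 58*√(9 + √2) ≈ 187.17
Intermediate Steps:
√(9 + √(-4 + v))*w(179) = √(9 + √(-4 + 6))*58 = √(9 + √2)*58 = 58*√(9 + √2)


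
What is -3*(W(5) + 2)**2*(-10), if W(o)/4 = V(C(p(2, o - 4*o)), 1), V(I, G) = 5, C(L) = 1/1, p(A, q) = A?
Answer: 14520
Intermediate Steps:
C(L) = 1
W(o) = 20 (W(o) = 4*5 = 20)
-3*(W(5) + 2)**2*(-10) = -3*(20 + 2)**2*(-10) = -3*22**2*(-10) = -3*484*(-10) = -1452*(-10) = 14520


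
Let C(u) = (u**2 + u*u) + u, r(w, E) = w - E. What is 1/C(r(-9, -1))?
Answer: 1/120 ≈ 0.0083333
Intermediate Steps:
C(u) = u + 2*u**2 (C(u) = (u**2 + u**2) + u = 2*u**2 + u = u + 2*u**2)
1/C(r(-9, -1)) = 1/((-9 - 1*(-1))*(1 + 2*(-9 - 1*(-1)))) = 1/((-9 + 1)*(1 + 2*(-9 + 1))) = 1/(-8*(1 + 2*(-8))) = 1/(-8*(1 - 16)) = 1/(-8*(-15)) = 1/120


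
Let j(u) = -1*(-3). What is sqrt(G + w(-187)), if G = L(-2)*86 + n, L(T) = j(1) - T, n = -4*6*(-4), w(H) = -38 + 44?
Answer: 2*sqrt(133) ≈ 23.065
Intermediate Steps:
w(H) = 6
n = 96 (n = -24*(-4) = 96)
j(u) = 3
L(T) = 3 - T
G = 526 (G = (3 - 1*(-2))*86 + 96 = (3 + 2)*86 + 96 = 5*86 + 96 = 430 + 96 = 526)
sqrt(G + w(-187)) = sqrt(526 + 6) = sqrt(532) = 2*sqrt(133)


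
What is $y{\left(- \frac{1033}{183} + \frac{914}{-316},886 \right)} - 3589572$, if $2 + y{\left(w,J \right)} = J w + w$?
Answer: $- \frac{104007894151}{28914} \approx -3.5971 \cdot 10^{6}$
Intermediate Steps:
$y{\left(w,J \right)} = -2 + w + J w$ ($y{\left(w,J \right)} = -2 + \left(J w + w\right) = -2 + \left(w + J w\right) = -2 + w + J w$)
$y{\left(- \frac{1033}{183} + \frac{914}{-316},886 \right)} - 3589572 = \left(-2 + \left(- \frac{1033}{183} + \frac{914}{-316}\right) + 886 \left(- \frac{1033}{183} + \frac{914}{-316}\right)\right) - 3589572 = \left(-2 + \left(\left(-1033\right) \frac{1}{183} + 914 \left(- \frac{1}{316}\right)\right) + 886 \left(\left(-1033\right) \frac{1}{183} + 914 \left(- \frac{1}{316}\right)\right)\right) - 3589572 = \left(-2 - \frac{246845}{28914} + 886 \left(- \frac{1033}{183} - \frac{457}{158}\right)\right) - 3589572 = \left(-2 - \frac{246845}{28914} + 886 \left(- \frac{246845}{28914}\right)\right) - 3589572 = \left(-2 - \frac{246845}{28914} - \frac{109352335}{14457}\right) - 3589572 = - \frac{219009343}{28914} - 3589572 = - \frac{104007894151}{28914}$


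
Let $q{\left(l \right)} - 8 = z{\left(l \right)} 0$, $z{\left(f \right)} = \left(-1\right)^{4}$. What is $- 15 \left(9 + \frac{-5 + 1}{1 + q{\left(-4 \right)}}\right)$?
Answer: $- \frac{385}{3} \approx -128.33$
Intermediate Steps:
$z{\left(f \right)} = 1$
$q{\left(l \right)} = 8$ ($q{\left(l \right)} = 8 + 1 \cdot 0 = 8 + 0 = 8$)
$- 15 \left(9 + \frac{-5 + 1}{1 + q{\left(-4 \right)}}\right) = - 15 \left(9 + \frac{-5 + 1}{1 + 8}\right) = - 15 \left(9 - \frac{4}{9}\right) = \left(-15\right) \frac{77}{9} = - \frac{385}{3}$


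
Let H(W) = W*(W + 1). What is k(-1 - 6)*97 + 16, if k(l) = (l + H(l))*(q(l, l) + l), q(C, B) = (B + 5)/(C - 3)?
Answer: -23070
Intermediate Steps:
H(W) = W*(1 + W)
q(C, B) = (5 + B)/(-3 + C)
k(l) = (l + l*(1 + l))*(l + (5 + l)/(-3 + l)) (k(l) = (l + l*(1 + l))*((5 + l)/(-3 + l) + l) = (l + l*(1 + l))*(l + (5 + l)/(-3 + l)))
k(-1 - 6)*97 + 16 = ((-1 - 6)*(10 + (-1 - 6) + (-1 - 6)³)/(-3 + (-1 - 6)))*97 + 16 = -7*(10 - 7 + (-7)³)/(-3 - 7)*97 + 16 = -7*(10 - 7 - 343)/(-10)*97 + 16 = -7*(-⅒)*(-340)*97 + 16 = -238*97 + 16 = -23086 + 16 = -23070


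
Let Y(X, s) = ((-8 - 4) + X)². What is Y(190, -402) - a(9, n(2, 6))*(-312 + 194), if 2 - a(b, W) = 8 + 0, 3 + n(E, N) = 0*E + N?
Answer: 30976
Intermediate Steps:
n(E, N) = -3 + N (n(E, N) = -3 + (0*E + N) = -3 + (0 + N) = -3 + N)
a(b, W) = -6 (a(b, W) = 2 - (8 + 0) = 2 - 1*8 = 2 - 8 = -6)
Y(X, s) = (-12 + X)²
Y(190, -402) - a(9, n(2, 6))*(-312 + 194) = (-12 + 190)² - (-6)*(-312 + 194) = 178² - (-6)*(-118) = 31684 - 1*708 = 31684 - 708 = 30976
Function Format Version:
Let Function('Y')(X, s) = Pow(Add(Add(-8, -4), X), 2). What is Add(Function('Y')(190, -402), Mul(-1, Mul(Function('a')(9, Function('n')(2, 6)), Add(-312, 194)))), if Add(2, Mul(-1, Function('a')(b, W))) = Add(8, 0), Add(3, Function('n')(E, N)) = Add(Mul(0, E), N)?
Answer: 30976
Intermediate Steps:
Function('n')(E, N) = Add(-3, N) (Function('n')(E, N) = Add(-3, Add(Mul(0, E), N)) = Add(-3, Add(0, N)) = Add(-3, N))
Function('a')(b, W) = -6 (Function('a')(b, W) = Add(2, Mul(-1, Add(8, 0))) = Add(2, Mul(-1, 8)) = Add(2, -8) = -6)
Function('Y')(X, s) = Pow(Add(-12, X), 2)
Add(Function('Y')(190, -402), Mul(-1, Mul(Function('a')(9, Function('n')(2, 6)), Add(-312, 194)))) = Add(Pow(Add(-12, 190), 2), Mul(-1, Mul(-6, Add(-312, 194)))) = Add(Pow(178, 2), Mul(-1, Mul(-6, -118))) = Add(31684, Mul(-1, 708)) = Add(31684, -708) = 30976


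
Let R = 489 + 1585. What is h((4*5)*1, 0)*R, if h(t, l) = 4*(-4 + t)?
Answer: 132736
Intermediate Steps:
R = 2074
h(t, l) = -16 + 4*t
h((4*5)*1, 0)*R = (-16 + 4*((4*5)*1))*2074 = (-16 + 4*(20*1))*2074 = (-16 + 4*20)*2074 = (-16 + 80)*2074 = 64*2074 = 132736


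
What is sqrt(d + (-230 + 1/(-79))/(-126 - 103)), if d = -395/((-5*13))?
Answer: 14*sqrt(1998349951)/235183 ≈ 2.6611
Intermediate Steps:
d = 79/13 (d = -395/(-65) = -395*(-1/65) = 79/13 ≈ 6.0769)
sqrt(d + (-230 + 1/(-79))/(-126 - 103)) = sqrt(79/13 + (-230 + 1/(-79))/(-126 - 103)) = sqrt(79/13 + (-230 - 1/79)/(-229)) = sqrt(79/13 - 18171/79*(-1/229)) = sqrt(79/13 + 18171/18091) = sqrt(1665412/235183) = 14*sqrt(1998349951)/235183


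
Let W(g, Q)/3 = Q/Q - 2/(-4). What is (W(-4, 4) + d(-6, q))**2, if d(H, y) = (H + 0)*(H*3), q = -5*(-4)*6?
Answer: 50625/4 ≈ 12656.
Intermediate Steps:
q = 120 (q = 20*6 = 120)
d(H, y) = 3*H**2 (d(H, y) = H*(3*H) = 3*H**2)
W(g, Q) = 9/2 (W(g, Q) = 3*(Q/Q - 2/(-4)) = 3*(1 - 2*(-1/4)) = 3*(1 + 1/2) = 3*(3/2) = 9/2)
(W(-4, 4) + d(-6, q))**2 = (9/2 + 3*(-6)**2)**2 = (9/2 + 3*36)**2 = (9/2 + 108)**2 = (225/2)**2 = 50625/4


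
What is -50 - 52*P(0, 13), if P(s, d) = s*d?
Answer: -50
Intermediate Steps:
P(s, d) = d*s
-50 - 52*P(0, 13) = -50 - 676*0 = -50 - 52*0 = -50 + 0 = -50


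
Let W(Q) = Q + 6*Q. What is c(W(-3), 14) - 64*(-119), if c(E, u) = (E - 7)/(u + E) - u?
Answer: 7606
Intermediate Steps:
W(Q) = 7*Q
c(E, u) = -u + (-7 + E)/(E + u) (c(E, u) = (-7 + E)/(E + u) - u = -u + (-7 + E)/(E + u))
c(W(-3), 14) - 64*(-119) = (-7 + 7*(-3) - 1*14² - 1*7*(-3)*14)/(7*(-3) + 14) - 64*(-119) = (-7 - 21 - 1*196 - 1*(-21)*14)/(-21 + 14) + 7616 = (-7 - 21 - 196 + 294)/(-7) + 7616 = -⅐*70 + 7616 = -10 + 7616 = 7606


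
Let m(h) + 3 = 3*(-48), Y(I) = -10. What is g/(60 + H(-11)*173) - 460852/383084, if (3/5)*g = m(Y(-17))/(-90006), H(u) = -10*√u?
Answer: -162587079095693/135150783473030 + 1211*I*√11/8467121580 ≈ -1.203 + 4.7436e-7*I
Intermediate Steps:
m(h) = -147 (m(h) = -3 + 3*(-48) = -3 - 144 = -147)
g = 35/12858 (g = 5*(-147/(-90006))/3 = 5*(-147*(-1/90006))/3 = (5/3)*(7/4286) = 35/12858 ≈ 0.0027220)
g/(60 + H(-11)*173) - 460852/383084 = 35/(12858*(60 - 10*I*√11*173)) - 460852/383084 = 35/(12858*(60 - 10*I*√11*173)) - 460852*1/383084 = 35/(12858*(60 - 10*I*√11*173)) - 115213/95771 = 35/(12858*(60 - 1730*I*√11)) - 115213/95771 = -115213/95771 + 35/(12858*(60 - 1730*I*√11))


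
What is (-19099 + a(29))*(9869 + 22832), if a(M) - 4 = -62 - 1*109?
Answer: -630017466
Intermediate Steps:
a(M) = -167 (a(M) = 4 + (-62 - 1*109) = 4 + (-62 - 109) = 4 - 171 = -167)
(-19099 + a(29))*(9869 + 22832) = (-19099 - 167)*(9869 + 22832) = -19266*32701 = -630017466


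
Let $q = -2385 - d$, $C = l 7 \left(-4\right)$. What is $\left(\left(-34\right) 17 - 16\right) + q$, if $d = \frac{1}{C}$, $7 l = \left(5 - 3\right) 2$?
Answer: $- \frac{47663}{16} \approx -2978.9$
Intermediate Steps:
$l = \frac{4}{7}$ ($l = \frac{\left(5 - 3\right) 2}{7} = \frac{2 \cdot 2}{7} = \frac{1}{7} \cdot 4 = \frac{4}{7} \approx 0.57143$)
$C = -16$ ($C = \frac{4}{7} \cdot 7 \left(-4\right) = 4 \left(-4\right) = -16$)
$d = - \frac{1}{16}$ ($d = \frac{1}{-16} = - \frac{1}{16} \approx -0.0625$)
$q = - \frac{38159}{16}$ ($q = -2385 - - \frac{1}{16} = -2385 + \frac{1}{16} = - \frac{38159}{16} \approx -2384.9$)
$\left(\left(-34\right) 17 - 16\right) + q = \left(\left(-34\right) 17 - 16\right) - \frac{38159}{16} = \left(-578 - 16\right) - \frac{38159}{16} = -594 - \frac{38159}{16} = - \frac{47663}{16}$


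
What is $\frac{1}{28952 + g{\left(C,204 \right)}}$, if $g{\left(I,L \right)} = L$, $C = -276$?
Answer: $\frac{1}{29156} \approx 3.4298 \cdot 10^{-5}$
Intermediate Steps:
$\frac{1}{28952 + g{\left(C,204 \right)}} = \frac{1}{28952 + 204} = \frac{1}{29156}$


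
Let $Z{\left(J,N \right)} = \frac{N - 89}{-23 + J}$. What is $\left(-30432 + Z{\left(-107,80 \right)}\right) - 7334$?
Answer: $- \frac{4909571}{130} \approx -37766.0$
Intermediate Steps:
$Z{\left(J,N \right)} = \frac{-89 + N}{-23 + J}$
$\left(-30432 + Z{\left(-107,80 \right)}\right) - 7334 = \left(-30432 + \frac{-89 + 80}{-23 - 107}\right) - 7334 = \left(-30432 + \frac{1}{-130} \left(-9\right)\right) - 7334 = \left(-30432 - - \frac{9}{130}\right) - 7334 = \left(-30432 + \frac{9}{130}\right) - 7334 = - \frac{3956151}{130} - 7334 = - \frac{4909571}{130}$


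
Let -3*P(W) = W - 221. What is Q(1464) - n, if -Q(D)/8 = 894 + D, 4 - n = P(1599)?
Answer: -57982/3 ≈ -19327.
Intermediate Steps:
P(W) = 221/3 - W/3 (P(W) = -(W - 221)/3 = -(-221 + W)/3 = 221/3 - W/3)
n = 1390/3 (n = 4 - (221/3 - 1/3*1599) = 4 - (221/3 - 533) = 4 - 1*(-1378/3) = 4 + 1378/3 = 1390/3 ≈ 463.33)
Q(D) = -7152 - 8*D (Q(D) = -8*(894 + D) = -7152 - 8*D)
Q(1464) - n = (-7152 - 8*1464) - 1*1390/3 = (-7152 - 11712) - 1390/3 = -18864 - 1390/3 = -57982/3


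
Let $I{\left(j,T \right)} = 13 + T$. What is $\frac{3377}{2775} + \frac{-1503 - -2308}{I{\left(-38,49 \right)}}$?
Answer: $\frac{2443249}{172050} \approx 14.201$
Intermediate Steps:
$\frac{3377}{2775} + \frac{-1503 - -2308}{I{\left(-38,49 \right)}} = \frac{3377}{2775} + \frac{-1503 - -2308}{13 + 49} = 3377 \cdot \frac{1}{2775} + \frac{-1503 + 2308}{62} = \frac{3377}{2775} + 805 \cdot \frac{1}{62} = \frac{3377}{2775} + \frac{805}{62} = \frac{2443249}{172050}$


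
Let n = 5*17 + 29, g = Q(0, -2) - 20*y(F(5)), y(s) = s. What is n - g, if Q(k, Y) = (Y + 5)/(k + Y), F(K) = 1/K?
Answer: 239/2 ≈ 119.50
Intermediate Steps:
Q(k, Y) = (5 + Y)/(Y + k)
g = -11/2 (g = (5 - 2)/(-2 + 0) - 20/5 = 3/(-2) - 20*⅕ = -½*3 - 4 = -3/2 - 4 = -11/2 ≈ -5.5000)
n = 114 (n = 85 + 29 = 114)
n - g = 114 - 1*(-11/2) = 114 + 11/2 = 239/2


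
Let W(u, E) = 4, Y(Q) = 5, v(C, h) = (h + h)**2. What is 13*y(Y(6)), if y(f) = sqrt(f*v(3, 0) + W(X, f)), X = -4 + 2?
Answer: 26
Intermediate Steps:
v(C, h) = 4*h**2 (v(C, h) = (2*h)**2 = 4*h**2)
X = -2
y(f) = 2 (y(f) = sqrt(f*(4*0**2) + 4) = sqrt(f*(4*0) + 4) = sqrt(f*0 + 4) = sqrt(0 + 4) = sqrt(4) = 2)
13*y(Y(6)) = 13*2 = 26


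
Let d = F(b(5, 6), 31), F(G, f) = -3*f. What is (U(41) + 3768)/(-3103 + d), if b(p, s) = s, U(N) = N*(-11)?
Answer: -3317/3196 ≈ -1.0379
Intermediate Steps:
U(N) = -11*N
d = -93 (d = -3*31 = -93)
(U(41) + 3768)/(-3103 + d) = (-11*41 + 3768)/(-3103 - 93) = (-451 + 3768)/(-3196) = 3317*(-1/3196) = -3317/3196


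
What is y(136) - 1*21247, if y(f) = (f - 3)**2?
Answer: -3558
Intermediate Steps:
y(f) = (-3 + f)**2
y(136) - 1*21247 = (-3 + 136)**2 - 1*21247 = 133**2 - 21247 = 17689 - 21247 = -3558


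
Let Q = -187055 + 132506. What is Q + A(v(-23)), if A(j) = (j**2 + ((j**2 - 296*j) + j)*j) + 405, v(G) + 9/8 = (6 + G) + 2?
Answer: -69008049/512 ≈ -1.3478e+5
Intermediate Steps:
v(G) = 55/8 + G (v(G) = -9/8 + ((6 + G) + 2) = -9/8 + (8 + G) = 55/8 + G)
A(j) = 405 + j**2 + j*(j**2 - 295*j) (A(j) = (j**2 + (j**2 - 295*j)*j) + 405 = (j**2 + j*(j**2 - 295*j)) + 405 = 405 + j**2 + j*(j**2 - 295*j))
Q = -54549
Q + A(v(-23)) = -54549 + (405 + (55/8 - 23)**3 - 294*(55/8 - 23)**2) = -54549 + (405 + (-129/8)**3 - 294*(-129/8)**2) = -54549 + (405 - 2146689/512 - 294*16641/64) = -54549 + (405 - 2146689/512 - 2446227/32) = -54549 - 41078961/512 = -69008049/512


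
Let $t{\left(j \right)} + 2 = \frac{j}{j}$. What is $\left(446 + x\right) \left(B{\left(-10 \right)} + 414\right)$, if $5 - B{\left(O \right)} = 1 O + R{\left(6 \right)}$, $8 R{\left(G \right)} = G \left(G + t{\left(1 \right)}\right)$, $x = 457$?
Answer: $\frac{1536003}{4} \approx 3.84 \cdot 10^{5}$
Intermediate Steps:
$t{\left(j \right)} = -1$ ($t{\left(j \right)} = -2 + \frac{j}{j} = -2 + 1 = -1$)
$R{\left(G \right)} = \frac{G \left(-1 + G\right)}{8}$ ($R{\left(G \right)} = \frac{G \left(G - 1\right)}{8} = \frac{G \left(-1 + G\right)}{8}$)
$B{\left(O \right)} = \frac{5}{4} - O$ ($B{\left(O \right)} = 5 - \left(1 O + \frac{1}{8} \cdot 6 \left(-1 + 6\right)\right) = 5 - \left(O + \frac{1}{8} \cdot 6 \cdot 5\right) = 5 - \left(O + \frac{15}{4}\right) = 5 - \left(\frac{15}{4} + O\right) = \frac{5}{4} - O$)
$\left(446 + x\right) \left(B{\left(-10 \right)} + 414\right) = \left(446 + 457\right) \left(\left(\frac{5}{4} - -10\right) + 414\right) = 903 \left(\left(\frac{5}{4} + 10\right) + 414\right) = 903 \left(\frac{45}{4} + 414\right) = 903 \cdot \frac{1701}{4} = \frac{1536003}{4}$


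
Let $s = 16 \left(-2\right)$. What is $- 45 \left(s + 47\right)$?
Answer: $-675$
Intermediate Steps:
$s = -32$
$- 45 \left(s + 47\right) = - 45 \left(-32 + 47\right) = \left(-45\right) 15 = -675$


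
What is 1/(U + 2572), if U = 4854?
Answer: 1/7426 ≈ 0.00013466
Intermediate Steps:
1/(U + 2572) = 1/(4854 + 2572) = 1/7426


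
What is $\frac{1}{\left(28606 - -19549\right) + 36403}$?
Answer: $\frac{1}{84558} \approx 1.1826 \cdot 10^{-5}$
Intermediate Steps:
$\frac{1}{\left(28606 - -19549\right) + 36403} = \frac{1}{\left(28606 + 19549\right) + 36403} = \frac{1}{48155 + 36403} = \frac{1}{84558}$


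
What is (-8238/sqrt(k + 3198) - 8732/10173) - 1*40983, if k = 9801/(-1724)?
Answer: -416928791/10173 - 5492*sqrt(2372030481)/1834517 ≈ -41130.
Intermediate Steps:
k = -9801/1724 (k = 9801*(-1/1724) = -9801/1724 ≈ -5.6850)
(-8238/sqrt(k + 3198) - 8732/10173) - 1*40983 = (-8238/sqrt(-9801/1724 + 3198) - 8732/10173) - 1*40983 = (-8238*2*sqrt(2372030481)/5503551 - 8732*1/10173) - 40983 = (-8238*2*sqrt(2372030481)/5503551 - 8732/10173) - 40983 = (-5492*sqrt(2372030481)/1834517 - 8732/10173) - 40983 = (-8732/10173 - 5492*sqrt(2372030481)/1834517) - 40983 = -416928791/10173 - 5492*sqrt(2372030481)/1834517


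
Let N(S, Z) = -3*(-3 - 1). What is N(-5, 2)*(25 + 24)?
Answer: 588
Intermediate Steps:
N(S, Z) = 12 (N(S, Z) = -3*(-4) = 12)
N(-5, 2)*(25 + 24) = 12*(25 + 24) = 12*49 = 588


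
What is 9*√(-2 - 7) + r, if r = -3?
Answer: -3 + 27*I ≈ -3.0 + 27.0*I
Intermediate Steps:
9*√(-2 - 7) + r = 9*√(-2 - 7) - 3 = 9*√(-9) - 3 = 9*(3*I) - 3 = 27*I - 3 = -3 + 27*I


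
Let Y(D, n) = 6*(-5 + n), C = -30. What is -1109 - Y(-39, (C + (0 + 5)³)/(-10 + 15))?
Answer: -1193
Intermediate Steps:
Y(D, n) = -30 + 6*n
-1109 - Y(-39, (C + (0 + 5)³)/(-10 + 15)) = -1109 - (-30 + 6*((-30 + (0 + 5)³)/(-10 + 15))) = -1109 - (-30 + 6*((-30 + 5³)/5)) = -1109 - (-30 + 6*((-30 + 125)*(⅕))) = -1109 - (-30 + 6*(95*(⅕))) = -1109 - (-30 + 6*19) = -1109 - (-30 + 114) = -1109 - 1*84 = -1109 - 84 = -1193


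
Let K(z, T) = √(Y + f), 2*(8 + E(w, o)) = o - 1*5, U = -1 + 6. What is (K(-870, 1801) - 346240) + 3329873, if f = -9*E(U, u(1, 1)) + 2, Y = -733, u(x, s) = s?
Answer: 2983633 + I*√641 ≈ 2.9836e+6 + 25.318*I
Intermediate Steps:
U = 5
E(w, o) = -21/2 + o/2 (E(w, o) = -8 + (o - 1*5)/2 = -8 + (o - 5)/2 = -8 + (-5 + o)/2 = -8 + (-5/2 + o/2) = -21/2 + o/2)
f = 92 (f = -9*(-21/2 + (½)*1) + 2 = -9*(-21/2 + ½) + 2 = -9*(-10) + 2 = 90 + 2 = 92)
K(z, T) = I*√641 (K(z, T) = √(-733 + 92) = √(-641) = I*√641)
(K(-870, 1801) - 346240) + 3329873 = (I*√641 - 346240) + 3329873 = (-346240 + I*√641) + 3329873 = 2983633 + I*√641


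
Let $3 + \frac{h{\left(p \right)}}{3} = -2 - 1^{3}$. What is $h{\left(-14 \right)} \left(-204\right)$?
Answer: $3672$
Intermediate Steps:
$h{\left(p \right)} = -18$ ($h{\left(p \right)} = -9 + 3 \left(-2 - 1^{3}\right) = -9 + 3 \left(-2 - 1\right) = -9 + 3 \left(-3\right) = -9 - 9 = -18$)
$h{\left(-14 \right)} \left(-204\right) = \left(-18\right) \left(-204\right) = 3672$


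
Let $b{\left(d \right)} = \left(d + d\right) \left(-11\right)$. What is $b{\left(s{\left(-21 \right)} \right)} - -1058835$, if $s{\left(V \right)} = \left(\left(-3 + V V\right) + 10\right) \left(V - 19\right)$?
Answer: $1453075$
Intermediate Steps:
$s{\left(V \right)} = \left(-19 + V\right) \left(7 + V^{2}\right)$ ($s{\left(V \right)} = \left(\left(-3 + V^{2}\right) + 10\right) \left(-19 + V\right) = \left(7 + V^{2}\right) \left(-19 + V\right) = \left(-19 + V\right) \left(7 + V^{2}\right)$)
$b{\left(d \right)} = - 22 d$ ($b{\left(d \right)} = 2 d \left(-11\right) = - 22 d$)
$b{\left(s{\left(-21 \right)} \right)} - -1058835 = - 22 \left(-133 + \left(-21\right)^{3} - 19 \left(-21\right)^{2} + 7 \left(-21\right)\right) - -1058835 = - 22 \left(-133 - 9261 - 8379 - 147\right) + 1058835 = \left(-22\right) \left(-17920\right) + 1058835 = 394240 + 1058835 = 1453075$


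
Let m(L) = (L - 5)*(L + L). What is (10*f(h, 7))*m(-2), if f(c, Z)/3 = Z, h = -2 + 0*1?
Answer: 5880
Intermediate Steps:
h = -2 (h = -2 + 0 = -2)
m(L) = 2*L*(-5 + L) (m(L) = (-5 + L)*(2*L) = 2*L*(-5 + L))
f(c, Z) = 3*Z
(10*f(h, 7))*m(-2) = (10*(3*7))*(2*(-2)*(-5 - 2)) = (10*21)*(2*(-2)*(-7)) = 210*28 = 5880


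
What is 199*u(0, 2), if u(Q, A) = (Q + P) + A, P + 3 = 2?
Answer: 199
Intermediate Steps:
P = -1 (P = -3 + 2 = -1)
u(Q, A) = -1 + A + Q (u(Q, A) = (Q - 1) + A = (-1 + Q) + A = -1 + A + Q)
199*u(0, 2) = 199*(-1 + 2 + 0) = 199*1 = 199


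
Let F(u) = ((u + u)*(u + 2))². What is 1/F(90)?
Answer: 1/274233600 ≈ 3.6465e-9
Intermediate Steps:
F(u) = 4*u²*(2 + u)² (F(u) = ((2*u)*(2 + u))² = (2*u*(2 + u))² = 4*u²*(2 + u)²)
1/F(90) = 1/(4*90²*(2 + 90)²) = 1/(4*8100*92²) = 1/(4*8100*8464) = 1/274233600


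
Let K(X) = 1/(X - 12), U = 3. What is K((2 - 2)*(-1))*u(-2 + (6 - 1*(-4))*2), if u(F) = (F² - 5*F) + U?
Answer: -79/4 ≈ -19.750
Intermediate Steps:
K(X) = 1/(-12 + X)
u(F) = 3 + F² - 5*F (u(F) = (F² - 5*F) + 3 = 3 + F² - 5*F)
K((2 - 2)*(-1))*u(-2 + (6 - 1*(-4))*2) = (3 + (-2 + (6 - 1*(-4))*2)² - 5*(-2 + (6 - 1*(-4))*2))/(-12 + (2 - 2)*(-1)) = (3 + (-2 + (6 + 4)*2)² - 5*(-2 + (6 + 4)*2))/(-12 + 0*(-1)) = (3 + (-2 + 10*2)² - 5*(-2 + 10*2))/(-12 + 0) = (3 + (-2 + 20)² - 5*(-2 + 20))/(-12) = -(3 + 18² - 5*18)/12 = -(3 + 324 - 90)/12 = -1/12*237 = -79/4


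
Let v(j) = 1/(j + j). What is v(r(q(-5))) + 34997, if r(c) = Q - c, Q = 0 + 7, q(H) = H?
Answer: 839929/24 ≈ 34997.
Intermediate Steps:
Q = 7
r(c) = 7 - c
v(j) = 1/(2*j)
v(r(q(-5))) + 34997 = 1/(2*(7 - 1*(-5))) + 34997 = 1/(2*(7 + 5)) + 34997 = (1/2)/12 + 34997 = (1/2)*(1/12) + 34997 = 1/24 + 34997 = 839929/24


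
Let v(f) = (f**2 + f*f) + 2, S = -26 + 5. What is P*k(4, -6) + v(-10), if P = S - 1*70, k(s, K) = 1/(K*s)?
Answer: 4939/24 ≈ 205.79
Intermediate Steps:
S = -21
v(f) = 2 + 2*f**2 (v(f) = (f**2 + f**2) + 2 = 2*f**2 + 2 = 2 + 2*f**2)
P = -91 (P = -21 - 1*70 = -21 - 70 = -91)
P*k(4, -6) + v(-10) = -91/((-6)*4) + (2 + 2*(-10)**2) = -(-91)/(6*4) + (2 + 2*100) = -91*(-1/24) + (2 + 200) = 91/24 + 202 = 4939/24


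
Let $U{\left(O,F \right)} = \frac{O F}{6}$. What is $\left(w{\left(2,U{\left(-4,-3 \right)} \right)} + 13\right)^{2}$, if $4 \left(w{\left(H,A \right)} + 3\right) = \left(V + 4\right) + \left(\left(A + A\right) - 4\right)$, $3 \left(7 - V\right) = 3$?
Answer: $\frac{625}{4} \approx 156.25$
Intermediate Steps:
$V = 6$ ($V = 7 - 1 = 6$)
$U{\left(O,F \right)} = \frac{F O}{6}$ ($U{\left(O,F \right)} = F O \frac{1}{6} = \frac{F O}{6}$)
$w{\left(H,A \right)} = - \frac{3}{2} + \frac{A}{2}$ ($w{\left(H,A \right)} = -3 + \frac{\left(6 + 4\right) + \left(\left(A + A\right) - 4\right)}{4} = -3 + \frac{10 + \left(2 A - 4\right)}{4} = -3 + \frac{10 + \left(-4 + 2 A\right)}{4} = -3 + \frac{6 + 2 A}{4} = -3 + \left(\frac{3}{2} + \frac{A}{2}\right) = - \frac{3}{2} + \frac{A}{2}$)
$\left(w{\left(2,U{\left(-4,-3 \right)} \right)} + 13\right)^{2} = \left(\left(- \frac{3}{2} + \frac{\frac{1}{6} \left(-3\right) \left(-4\right)}{2}\right) + 13\right)^{2} = \left(\left(- \frac{3}{2} + \frac{1}{2} \cdot 2\right) + 13\right)^{2} = \left(\left(- \frac{3}{2} + 1\right) + 13\right)^{2} = \left(- \frac{1}{2} + 13\right)^{2} = \left(\frac{25}{2}\right)^{2} = \frac{625}{4}$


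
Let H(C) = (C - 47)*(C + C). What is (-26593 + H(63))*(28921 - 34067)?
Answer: 126473242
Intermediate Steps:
H(C) = 2*C*(-47 + C) (H(C) = (-47 + C)*(2*C) = 2*C*(-47 + C))
(-26593 + H(63))*(28921 - 34067) = (-26593 + 2*63*(-47 + 63))*(28921 - 34067) = (-26593 + 2*63*16)*(-5146) = (-26593 + 2016)*(-5146) = -24577*(-5146) = 126473242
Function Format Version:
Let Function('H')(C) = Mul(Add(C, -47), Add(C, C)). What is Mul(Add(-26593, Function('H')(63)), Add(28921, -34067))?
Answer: 126473242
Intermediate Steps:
Function('H')(C) = Mul(2, C, Add(-47, C)) (Function('H')(C) = Mul(Add(-47, C), Mul(2, C)) = Mul(2, C, Add(-47, C)))
Mul(Add(-26593, Function('H')(63)), Add(28921, -34067)) = Mul(Add(-26593, Mul(2, 63, Add(-47, 63))), Add(28921, -34067)) = Mul(Add(-26593, Mul(2, 63, 16)), -5146) = Mul(Add(-26593, 2016), -5146) = Mul(-24577, -5146) = 126473242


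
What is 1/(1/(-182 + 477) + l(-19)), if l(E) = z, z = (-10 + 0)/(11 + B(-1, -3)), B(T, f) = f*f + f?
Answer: -5015/2933 ≈ -1.7099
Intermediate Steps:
B(T, f) = f + f**2 (B(T, f) = f**2 + f = f + f**2)
z = -10/17 (z = (-10 + 0)/(11 - 3*(1 - 3)) = -10/(11 - 3*(-2)) = -10/(11 + 6) = -10/17 ≈ -0.58823)
l(E) = -10/17
1/(1/(-182 + 477) + l(-19)) = 1/(1/(-182 + 477) - 10/17) = 1/(1/295 - 10/17) = 1/(-2933/5015) = -5015/2933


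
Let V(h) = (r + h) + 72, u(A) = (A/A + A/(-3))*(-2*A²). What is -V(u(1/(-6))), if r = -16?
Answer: -18125/324 ≈ -55.941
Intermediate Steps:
u(A) = -2*A²*(1 - A/3) (u(A) = (1 + A*(-⅓))*(-2*A²) = (1 - A/3)*(-2*A²) = -2*A²*(1 - A/3))
V(h) = 56 + h (V(h) = (-16 + h) + 72 = 56 + h)
-V(u(1/(-6))) = -(56 + 2*(1/(-6))²*(-3 + 1/(-6))/3) = -(56 + 2*(-⅙)²*(-3 - ⅙)/3) = -(56 + (⅔)*(1/36)*(-19/6)) = -(56 - 19/324) = -1*18125/324 = -18125/324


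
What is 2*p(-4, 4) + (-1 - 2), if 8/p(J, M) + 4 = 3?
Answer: -19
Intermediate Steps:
p(J, M) = -8 (p(J, M) = 8/(-4 + 3) = 8/(-1) = 8*(-1) = -8)
2*p(-4, 4) + (-1 - 2) = 2*(-8) + (-1 - 2) = -16 - 3 = -19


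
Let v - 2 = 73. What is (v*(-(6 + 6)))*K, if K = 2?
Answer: -1800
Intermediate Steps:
v = 75 (v = 2 + 73 = 75)
(v*(-(6 + 6)))*K = (75*(-(6 + 6)))*2 = (75*(-1*12))*2 = (75*(-12))*2 = -900*2 = -1800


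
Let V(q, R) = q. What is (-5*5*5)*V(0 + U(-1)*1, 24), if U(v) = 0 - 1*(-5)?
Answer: -625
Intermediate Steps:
U(v) = 5 (U(v) = 0 + 5 = 5)
(-5*5*5)*V(0 + U(-1)*1, 24) = (-5*5*5)*(0 + 5*1) = (-25*5)*(0 + 5) = -125*5 = -625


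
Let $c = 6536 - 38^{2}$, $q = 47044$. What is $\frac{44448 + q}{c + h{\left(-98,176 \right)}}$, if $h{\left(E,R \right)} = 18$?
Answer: $\frac{45746}{2555} \approx 17.905$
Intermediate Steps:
$c = 5092$ ($c = 6536 - 1444 = 5092$)
$\frac{44448 + q}{c + h{\left(-98,176 \right)}} = \frac{44448 + 47044}{5092 + 18} = \frac{91492}{5110} = 91492 \cdot \frac{1}{5110} = \frac{45746}{2555}$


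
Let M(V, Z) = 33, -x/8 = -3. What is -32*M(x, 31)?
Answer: -1056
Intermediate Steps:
x = 24 (x = -8*(-3) = 24)
-32*M(x, 31) = -32*33 = -1056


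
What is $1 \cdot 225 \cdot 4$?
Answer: $900$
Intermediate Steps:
$1 \cdot 225 \cdot 4 = 1 \cdot 900 = 900$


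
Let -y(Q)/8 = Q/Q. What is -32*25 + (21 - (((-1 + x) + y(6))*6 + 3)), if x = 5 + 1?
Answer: -764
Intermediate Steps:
y(Q) = -8 (y(Q) = -8*Q/Q = -8*1 = -8)
x = 6
-32*25 + (21 - (((-1 + x) + y(6))*6 + 3)) = -32*25 + (21 - (((-1 + 6) - 8)*6 + 3)) = -800 + (21 - ((5 - 8)*6 + 3)) = -800 + (21 - (-3*6 + 3)) = -800 + (21 - (-18 + 3)) = -800 + (21 - 1*(-15)) = -800 + (21 + 15) = -800 + 36 = -764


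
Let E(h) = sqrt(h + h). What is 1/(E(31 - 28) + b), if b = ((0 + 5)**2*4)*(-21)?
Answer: -350/734999 - sqrt(6)/4409994 ≈ -0.00047675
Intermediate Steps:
b = -2100 (b = (5**2*4)*(-21) = (25*4)*(-21) = 100*(-21) = -2100)
E(h) = sqrt(2)*sqrt(h) (E(h) = sqrt(2*h) = sqrt(2)*sqrt(h))
1/(E(31 - 28) + b) = 1/(sqrt(2)*sqrt(31 - 28) - 2100) = 1/(sqrt(2)*sqrt(3) - 2100) = 1/(sqrt(6) - 2100) = 1/(-2100 + sqrt(6))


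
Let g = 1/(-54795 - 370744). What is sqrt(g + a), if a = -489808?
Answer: I*sqrt(88696117835135507)/425539 ≈ 699.86*I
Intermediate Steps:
g = -1/425539 (g = 1/(-425539) = -1/425539 ≈ -2.3500e-6)
sqrt(g + a) = sqrt(-1/425539 - 489808) = sqrt(-208432406513/425539) = I*sqrt(88696117835135507)/425539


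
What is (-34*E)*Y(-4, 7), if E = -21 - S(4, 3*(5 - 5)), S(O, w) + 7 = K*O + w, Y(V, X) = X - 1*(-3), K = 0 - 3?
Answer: 680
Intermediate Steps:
K = -3
Y(V, X) = 3 + X (Y(V, X) = X + 3 = 3 + X)
S(O, w) = -7 + w - 3*O (S(O, w) = -7 + (-3*O + w) = -7 + (w - 3*O) = -7 + w - 3*O)
E = -2 (E = -21 - (-7 + 3*(5 - 5) - 3*4) = -21 - (-7 + 3*0 - 12) = -21 - (-7 + 0 - 12) = -21 - 1*(-19) = -21 + 19 = -2)
(-34*E)*Y(-4, 7) = (-34*(-2))*(3 + 7) = 68*10 = 680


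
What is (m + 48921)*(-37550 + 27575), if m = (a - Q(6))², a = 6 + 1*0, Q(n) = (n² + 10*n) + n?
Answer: -579916575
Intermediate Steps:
Q(n) = n² + 11*n
a = 6 (a = 6 + 0 = 6)
m = 9216 (m = (6 - 6*(11 + 6))² = (6 - 6*17)² = (6 - 1*102)² = (6 - 102)² = (-96)² = 9216)
(m + 48921)*(-37550 + 27575) = (9216 + 48921)*(-37550 + 27575) = 58137*(-9975) = -579916575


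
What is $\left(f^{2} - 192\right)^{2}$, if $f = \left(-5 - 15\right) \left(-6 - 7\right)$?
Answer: $4543838464$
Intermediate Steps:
$f = 260$ ($f = \left(-20\right) \left(-13\right) = 260$)
$\left(f^{2} - 192\right)^{2} = \left(260^{2} - 192\right)^{2} = \left(67600 - 192\right)^{2} = 67408^{2} = 4543838464$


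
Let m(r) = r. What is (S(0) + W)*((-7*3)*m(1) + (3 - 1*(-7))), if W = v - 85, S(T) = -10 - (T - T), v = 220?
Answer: -1375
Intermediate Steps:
S(T) = -10 (S(T) = -10 - 1*0 = -10 + 0 = -10)
W = 135 (W = 220 - 85 = 135)
(S(0) + W)*((-7*3)*m(1) + (3 - 1*(-7))) = (-10 + 135)*(-7*3*1 + (3 - 1*(-7))) = 125*(-21*1 + (3 + 7)) = 125*(-21 + 10) = 125*(-11) = -1375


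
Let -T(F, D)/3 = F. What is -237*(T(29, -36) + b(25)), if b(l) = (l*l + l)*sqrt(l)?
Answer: -749631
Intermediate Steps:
T(F, D) = -3*F
b(l) = sqrt(l)*(l + l**2) (b(l) = (l**2 + l)*sqrt(l) = (l + l**2)*sqrt(l) = sqrt(l)*(l + l**2))
-237*(T(29, -36) + b(25)) = -237*(-3*29 + 25**(3/2)*(1 + 25)) = -237*(-87 + 125*26) = -237*(-87 + 3250) = -237*3163 = -749631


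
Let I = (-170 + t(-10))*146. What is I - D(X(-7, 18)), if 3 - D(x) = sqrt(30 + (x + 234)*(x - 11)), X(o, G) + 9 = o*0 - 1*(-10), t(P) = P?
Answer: -26283 + 4*I*sqrt(145) ≈ -26283.0 + 48.166*I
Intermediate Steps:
X(o, G) = 1 (X(o, G) = -9 + (o*0 - 1*(-10)) = -9 + (0 + 10) = -9 + 10 = 1)
I = -26280 (I = (-170 - 10)*146 = -180*146 = -26280)
D(x) = 3 - sqrt(30 + (-11 + x)*(234 + x)) (D(x) = 3 - sqrt(30 + (x + 234)*(x - 11)) = 3 - sqrt(30 + (234 + x)*(-11 + x)) = 3 - sqrt(30 + (-11 + x)*(234 + x)))
I - D(X(-7, 18)) = -26280 - (3 - sqrt(-2544 + 1**2 + 223*1)) = -26280 - (3 - sqrt(-2544 + 1 + 223)) = -26280 - (3 - sqrt(-2320)) = -26280 - (3 - 4*I*sqrt(145)) = -26280 + (-3 + 4*I*sqrt(145)) = -26283 + 4*I*sqrt(145)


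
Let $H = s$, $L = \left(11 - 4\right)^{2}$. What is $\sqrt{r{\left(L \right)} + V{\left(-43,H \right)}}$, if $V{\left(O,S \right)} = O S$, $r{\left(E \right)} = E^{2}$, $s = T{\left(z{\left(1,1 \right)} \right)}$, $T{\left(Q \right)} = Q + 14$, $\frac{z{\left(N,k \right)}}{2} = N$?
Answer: $\sqrt{1713} \approx 41.388$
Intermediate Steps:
$L = 49$ ($L = 7^{2} = 49$)
$z{\left(N,k \right)} = 2 N$
$T{\left(Q \right)} = 14 + Q$
$s = 16$ ($s = 14 + 2 \cdot 1 = 14 + 2 = 16$)
$H = 16$
$\sqrt{r{\left(L \right)} + V{\left(-43,H \right)}} = \sqrt{49^{2} - 688} = \sqrt{2401 - 688} = \sqrt{1713}$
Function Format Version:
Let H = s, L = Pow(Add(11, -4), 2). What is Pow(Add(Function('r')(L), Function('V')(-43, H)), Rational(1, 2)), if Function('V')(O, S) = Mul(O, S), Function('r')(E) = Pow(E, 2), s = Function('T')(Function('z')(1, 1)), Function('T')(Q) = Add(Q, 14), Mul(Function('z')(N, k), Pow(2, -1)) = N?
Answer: Pow(1713, Rational(1, 2)) ≈ 41.388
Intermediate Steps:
L = 49 (L = Pow(7, 2) = 49)
Function('z')(N, k) = Mul(2, N)
Function('T')(Q) = Add(14, Q)
s = 16 (s = Add(14, Mul(2, 1)) = Add(14, 2) = 16)
H = 16
Pow(Add(Function('r')(L), Function('V')(-43, H)), Rational(1, 2)) = Pow(Add(Pow(49, 2), Mul(-43, 16)), Rational(1, 2)) = Pow(Add(2401, -688), Rational(1, 2)) = Pow(1713, Rational(1, 2))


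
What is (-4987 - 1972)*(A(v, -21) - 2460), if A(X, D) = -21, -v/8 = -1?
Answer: 17265279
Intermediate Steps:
v = 8 (v = -8*(-1) = 8)
(-4987 - 1972)*(A(v, -21) - 2460) = (-4987 - 1972)*(-21 - 2460) = -6959*(-2481) = 17265279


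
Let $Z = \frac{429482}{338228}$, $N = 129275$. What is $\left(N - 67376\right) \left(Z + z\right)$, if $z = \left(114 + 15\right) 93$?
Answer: $\frac{125597738122701}{169114} \approx 7.4268 \cdot 10^{8}$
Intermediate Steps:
$Z = \frac{214741}{169114}$ ($Z = 429482 \cdot \frac{1}{338228} = \frac{214741}{169114} \approx 1.2698$)
$z = 11997$ ($z = 129 \cdot 93 = 11997$)
$\left(N - 67376\right) \left(Z + z\right) = \left(129275 - 67376\right) \left(\frac{214741}{169114} + 11997\right) = 61899 \cdot \frac{2029075399}{169114} = \frac{125597738122701}{169114}$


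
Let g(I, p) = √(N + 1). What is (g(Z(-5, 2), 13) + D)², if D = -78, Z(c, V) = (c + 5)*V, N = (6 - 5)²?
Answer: (78 - √2)² ≈ 5865.4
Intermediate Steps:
N = 1 (N = 1² = 1)
Z(c, V) = V*(5 + c) (Z(c, V) = (5 + c)*V = V*(5 + c))
g(I, p) = √2 (g(I, p) = √(1 + 1) = √2)
(g(Z(-5, 2), 13) + D)² = (√2 - 78)² = (-78 + √2)²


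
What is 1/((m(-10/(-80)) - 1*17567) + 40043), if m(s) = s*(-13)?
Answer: 8/179795 ≈ 4.4495e-5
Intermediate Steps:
m(s) = -13*s
1/((m(-10/(-80)) - 1*17567) + 40043) = 1/((-(-130)/(-80) - 1*17567) + 40043) = 1/((-(-130)*(-1)/80 - 17567) + 40043) = 1/((-13*1/8 - 17567) + 40043) = 1/((-13/8 - 17567) + 40043) = 1/(-140549/8 + 40043) = 1/(179795/8) = 8/179795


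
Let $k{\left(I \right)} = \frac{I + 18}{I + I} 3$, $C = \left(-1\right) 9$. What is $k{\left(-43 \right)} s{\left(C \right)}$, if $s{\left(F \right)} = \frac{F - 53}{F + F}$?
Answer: $\frac{775}{258} \approx 3.0039$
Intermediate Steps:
$C = -9$
$s{\left(F \right)} = \frac{-53 + F}{2 F}$
$k{\left(I \right)} = \frac{3 \left(18 + I\right)}{2 I}$ ($k{\left(I \right)} = \frac{18 + I}{2 I} 3 = \frac{3 \left(18 + I\right)}{2 I}$)
$k{\left(-43 \right)} s{\left(C \right)} = \left(\frac{3}{2} + \frac{27}{-43}\right) \frac{-53 - 9}{2 \left(-9\right)} = \left(\frac{3}{2} + 27 \left(- \frac{1}{43}\right)\right) \frac{1}{2} \left(- \frac{1}{9}\right) \left(-62\right) = \left(\frac{3}{2} - \frac{27}{43}\right) \frac{31}{9} = \frac{75}{86} \cdot \frac{31}{9} = \frac{775}{258}$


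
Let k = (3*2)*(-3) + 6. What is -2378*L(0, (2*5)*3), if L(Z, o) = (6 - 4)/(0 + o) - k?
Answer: -430418/15 ≈ -28695.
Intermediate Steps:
k = -12 (k = 6*(-3) + 6 = -18 + 6 = -12)
L(Z, o) = 12 + 2/o (L(Z, o) = (6 - 4)/(0 + o) - 1*(-12) = 2/o + 12 = 12 + 2/o)
-2378*L(0, (2*5)*3) = -2378*(12 + 2/(((2*5)*3))) = -2378*(12 + 2/((10*3))) = -2378*(12 + 2/30) = -2378*(12 + 2*(1/30)) = -2378*(12 + 1/15) = -2378*181/15 = -430418/15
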